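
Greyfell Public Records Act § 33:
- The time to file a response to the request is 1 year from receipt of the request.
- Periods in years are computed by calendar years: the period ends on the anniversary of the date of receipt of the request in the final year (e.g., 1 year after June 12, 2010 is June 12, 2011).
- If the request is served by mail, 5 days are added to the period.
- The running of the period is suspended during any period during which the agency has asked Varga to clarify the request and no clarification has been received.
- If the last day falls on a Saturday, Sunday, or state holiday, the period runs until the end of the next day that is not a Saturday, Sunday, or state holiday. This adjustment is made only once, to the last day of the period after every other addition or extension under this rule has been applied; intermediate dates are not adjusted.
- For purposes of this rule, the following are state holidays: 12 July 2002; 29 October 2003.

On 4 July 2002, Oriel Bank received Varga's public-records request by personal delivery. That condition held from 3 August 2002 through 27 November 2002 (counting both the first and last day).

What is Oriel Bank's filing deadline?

1 year after 4 July 2002 is July 4, 2003.
Service was not by mail, so no mail extension applies.
From August 3, 2002 through November 27, 2002 inclusive is 117 days; tolling adds 117 days: July 4, 2003 + 117 days = October 29, 2003.
October 29, 2003 is a listed holiday. The next qualifying day is October 30, 2003.

October 30, 2003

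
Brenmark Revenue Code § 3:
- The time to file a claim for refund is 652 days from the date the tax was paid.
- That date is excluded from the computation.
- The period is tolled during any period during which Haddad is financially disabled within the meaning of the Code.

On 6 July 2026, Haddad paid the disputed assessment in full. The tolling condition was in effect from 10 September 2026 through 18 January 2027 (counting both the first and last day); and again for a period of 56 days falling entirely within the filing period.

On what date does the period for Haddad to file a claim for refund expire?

652 days after 6 July 2026 is April 18, 2028.
From September 10, 2026 through January 18, 2027 inclusive is 131 days; tolling adds 131 days: April 18, 2028 + 131 days = August 27, 2028.
Tolling adds 56 days: August 27, 2028 + 56 days = October 22, 2028.

October 22, 2028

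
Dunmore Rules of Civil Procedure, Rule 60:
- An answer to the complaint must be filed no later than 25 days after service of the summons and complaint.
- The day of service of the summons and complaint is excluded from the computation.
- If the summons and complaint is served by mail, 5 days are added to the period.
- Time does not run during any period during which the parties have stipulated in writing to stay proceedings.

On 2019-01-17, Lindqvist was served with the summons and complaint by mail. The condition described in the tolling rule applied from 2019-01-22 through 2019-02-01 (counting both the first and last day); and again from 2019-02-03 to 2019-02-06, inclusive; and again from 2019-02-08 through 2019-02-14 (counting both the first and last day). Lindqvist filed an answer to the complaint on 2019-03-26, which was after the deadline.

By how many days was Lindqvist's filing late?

25 days after 2019-01-17 is February 11, 2019.
Service was by mail, adding 5 days: February 11, 2019 + 5 days = February 16, 2019.
From January 22, 2019 through February 1, 2019 inclusive is 11 days; tolling adds 11 days: February 16, 2019 + 11 days = February 27, 2019.
From February 3, 2019 through February 6, 2019 inclusive is 4 days; tolling adds 4 days: February 27, 2019 + 4 days = March 3, 2019.
From February 8, 2019 through February 14, 2019 inclusive is 7 days; tolling adds 7 days: March 3, 2019 + 7 days = March 10, 2019.
The deadline is March 10, 2019; from March 10, 2019 to March 26, 2019 is 16 days.

16 days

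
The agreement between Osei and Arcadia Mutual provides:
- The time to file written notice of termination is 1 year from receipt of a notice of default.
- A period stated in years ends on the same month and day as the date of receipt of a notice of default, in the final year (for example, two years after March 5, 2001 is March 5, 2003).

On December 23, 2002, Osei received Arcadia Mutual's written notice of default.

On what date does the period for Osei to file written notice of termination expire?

1 year after December 23, 2002 is December 23, 2003.

December 23, 2003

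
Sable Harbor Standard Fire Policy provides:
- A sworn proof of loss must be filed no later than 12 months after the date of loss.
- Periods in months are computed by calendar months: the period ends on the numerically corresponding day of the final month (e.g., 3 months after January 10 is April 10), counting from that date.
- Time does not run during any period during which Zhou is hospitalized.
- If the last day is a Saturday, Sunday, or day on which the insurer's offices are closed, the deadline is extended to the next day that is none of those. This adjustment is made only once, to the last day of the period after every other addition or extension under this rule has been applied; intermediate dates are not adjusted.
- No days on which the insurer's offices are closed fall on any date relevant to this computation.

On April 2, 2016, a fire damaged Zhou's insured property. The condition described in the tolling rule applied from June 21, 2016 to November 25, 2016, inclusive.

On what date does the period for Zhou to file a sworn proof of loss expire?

12 months after April 2, 2016 is April 2, 2017.
From June 21, 2016 through November 25, 2016 inclusive is 158 days; tolling adds 158 days: April 2, 2017 + 158 days = September 7, 2017.
September 7, 2017 is a Thursday and not a day on which the insurer's offices are closed, so no extension applies.

September 7, 2017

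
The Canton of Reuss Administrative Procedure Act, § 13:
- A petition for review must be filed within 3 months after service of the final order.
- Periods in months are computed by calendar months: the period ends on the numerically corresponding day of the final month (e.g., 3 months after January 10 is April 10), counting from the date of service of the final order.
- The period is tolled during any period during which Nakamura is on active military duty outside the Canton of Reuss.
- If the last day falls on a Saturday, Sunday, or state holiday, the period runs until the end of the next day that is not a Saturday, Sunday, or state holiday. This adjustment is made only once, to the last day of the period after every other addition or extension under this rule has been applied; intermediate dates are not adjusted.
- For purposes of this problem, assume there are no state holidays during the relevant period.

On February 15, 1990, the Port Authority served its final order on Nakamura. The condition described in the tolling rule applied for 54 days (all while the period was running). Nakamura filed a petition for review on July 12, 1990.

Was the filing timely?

3 months after February 15, 1990 is May 15, 1990.
Tolling adds 54 days: May 15, 1990 + 54 days = July 8, 1990.
July 8, 1990 is Sunday. The next qualifying day is July 9, 1990.
The deadline is July 9, 1990; the filing on July 12, 1990 is after that date.

No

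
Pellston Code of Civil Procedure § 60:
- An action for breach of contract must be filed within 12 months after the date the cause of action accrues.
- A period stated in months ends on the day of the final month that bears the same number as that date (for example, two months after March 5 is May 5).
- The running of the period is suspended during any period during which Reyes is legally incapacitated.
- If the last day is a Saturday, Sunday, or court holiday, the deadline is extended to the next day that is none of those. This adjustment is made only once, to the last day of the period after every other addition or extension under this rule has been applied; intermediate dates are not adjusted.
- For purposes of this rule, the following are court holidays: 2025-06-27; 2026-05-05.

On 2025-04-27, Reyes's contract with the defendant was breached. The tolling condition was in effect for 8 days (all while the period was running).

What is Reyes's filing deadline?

May 6, 2026

12 months after 2025-04-27 is April 27, 2026.
Tolling adds 8 days: April 27, 2026 + 8 days = May 5, 2026.
May 5, 2026 is a listed holiday. The next qualifying day is May 6, 2026.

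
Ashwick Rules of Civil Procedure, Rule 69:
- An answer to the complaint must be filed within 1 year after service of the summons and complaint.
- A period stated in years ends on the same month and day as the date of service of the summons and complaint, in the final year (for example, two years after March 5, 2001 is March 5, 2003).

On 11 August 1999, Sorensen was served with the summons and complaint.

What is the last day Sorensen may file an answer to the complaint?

August 11, 2000

1 year after 11 August 1999 is August 11, 2000.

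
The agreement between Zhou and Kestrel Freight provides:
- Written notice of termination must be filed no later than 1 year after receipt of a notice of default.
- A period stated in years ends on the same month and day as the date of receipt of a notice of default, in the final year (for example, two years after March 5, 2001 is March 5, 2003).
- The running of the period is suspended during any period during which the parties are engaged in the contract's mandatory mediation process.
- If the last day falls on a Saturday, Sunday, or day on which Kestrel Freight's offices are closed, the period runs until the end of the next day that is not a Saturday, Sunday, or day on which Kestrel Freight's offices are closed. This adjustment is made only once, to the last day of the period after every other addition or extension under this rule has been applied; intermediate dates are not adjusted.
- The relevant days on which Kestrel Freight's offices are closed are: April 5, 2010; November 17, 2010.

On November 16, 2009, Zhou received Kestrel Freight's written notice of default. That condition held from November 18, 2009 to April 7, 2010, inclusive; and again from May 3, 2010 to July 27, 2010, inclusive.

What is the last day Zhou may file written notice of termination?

July 1, 2011

1 year after November 16, 2009 is November 16, 2010.
From November 18, 2009 through April 7, 2010 inclusive is 141 days; tolling adds 141 days: November 16, 2010 + 141 days = April 6, 2011.
From May 3, 2010 through July 27, 2010 inclusive is 86 days; tolling adds 86 days: April 6, 2011 + 86 days = July 1, 2011.
July 1, 2011 is a Friday and not a day on which Kestrel Freight's offices are closed, so no extension applies.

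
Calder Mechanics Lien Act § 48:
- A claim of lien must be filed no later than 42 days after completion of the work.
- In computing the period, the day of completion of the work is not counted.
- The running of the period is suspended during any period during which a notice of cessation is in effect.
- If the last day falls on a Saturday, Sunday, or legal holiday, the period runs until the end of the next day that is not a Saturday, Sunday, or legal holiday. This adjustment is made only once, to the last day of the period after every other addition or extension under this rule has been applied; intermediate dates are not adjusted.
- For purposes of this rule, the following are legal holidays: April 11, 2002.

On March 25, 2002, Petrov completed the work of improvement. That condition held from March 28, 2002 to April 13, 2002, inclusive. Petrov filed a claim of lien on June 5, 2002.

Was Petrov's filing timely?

42 days after March 25, 2002 is May 6, 2002.
From March 28, 2002 through April 13, 2002 inclusive is 17 days; tolling adds 17 days: May 6, 2002 + 17 days = May 23, 2002.
May 23, 2002 is a Thursday and not a legal holiday, so no extension applies.
The deadline is May 23, 2002; the filing on June 5, 2002 is after that date.

No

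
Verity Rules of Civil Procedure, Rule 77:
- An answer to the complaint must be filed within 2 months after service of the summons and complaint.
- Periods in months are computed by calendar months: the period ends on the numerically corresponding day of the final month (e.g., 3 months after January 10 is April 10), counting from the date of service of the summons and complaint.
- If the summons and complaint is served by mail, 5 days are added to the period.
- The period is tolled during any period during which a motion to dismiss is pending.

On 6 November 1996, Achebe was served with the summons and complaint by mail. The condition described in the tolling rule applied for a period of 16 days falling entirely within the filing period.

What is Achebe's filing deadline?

January 27, 1997

2 months after 6 November 1996 is January 6, 1997.
Service was by mail, adding 5 days: January 6, 1997 + 5 days = January 11, 1997.
Tolling adds 16 days: January 11, 1997 + 16 days = January 27, 1997.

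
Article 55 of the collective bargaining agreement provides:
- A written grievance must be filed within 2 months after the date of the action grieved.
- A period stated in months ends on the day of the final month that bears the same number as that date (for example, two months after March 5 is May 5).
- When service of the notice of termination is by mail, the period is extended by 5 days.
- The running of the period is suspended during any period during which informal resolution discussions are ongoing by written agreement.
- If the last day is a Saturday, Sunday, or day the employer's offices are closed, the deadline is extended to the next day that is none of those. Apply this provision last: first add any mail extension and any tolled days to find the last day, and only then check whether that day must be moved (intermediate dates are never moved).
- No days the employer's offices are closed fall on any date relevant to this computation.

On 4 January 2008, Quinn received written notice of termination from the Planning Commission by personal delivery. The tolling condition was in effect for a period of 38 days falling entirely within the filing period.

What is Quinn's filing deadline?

2 months after 4 January 2008 is March 4, 2008.
Service was not by mail, so no mail extension applies.
Tolling adds 38 days: March 4, 2008 + 38 days = April 11, 2008.
April 11, 2008 is a Friday and not a day the employer's offices are closed, so no extension applies.

April 11, 2008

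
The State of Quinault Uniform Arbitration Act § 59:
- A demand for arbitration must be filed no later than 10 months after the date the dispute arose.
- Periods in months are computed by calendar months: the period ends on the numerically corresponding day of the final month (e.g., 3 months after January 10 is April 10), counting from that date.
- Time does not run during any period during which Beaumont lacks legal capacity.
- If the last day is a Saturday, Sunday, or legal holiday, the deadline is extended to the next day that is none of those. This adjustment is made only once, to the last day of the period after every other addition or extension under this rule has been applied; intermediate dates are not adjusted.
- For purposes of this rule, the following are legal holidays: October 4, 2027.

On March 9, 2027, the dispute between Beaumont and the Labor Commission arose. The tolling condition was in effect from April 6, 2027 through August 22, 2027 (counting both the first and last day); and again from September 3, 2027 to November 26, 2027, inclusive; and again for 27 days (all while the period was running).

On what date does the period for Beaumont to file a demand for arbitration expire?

September 18, 2028

10 months after March 9, 2027 is January 9, 2028.
From April 6, 2027 through August 22, 2027 inclusive is 139 days; tolling adds 139 days: January 9, 2028 + 139 days = May 27, 2028.
From September 3, 2027 through November 26, 2027 inclusive is 85 days; tolling adds 85 days: May 27, 2028 + 85 days = August 20, 2028.
Tolling adds 27 days: August 20, 2028 + 27 days = September 16, 2028.
September 16, 2028 is Saturday; September 17, 2028 is Sunday. The next qualifying day is September 18, 2028.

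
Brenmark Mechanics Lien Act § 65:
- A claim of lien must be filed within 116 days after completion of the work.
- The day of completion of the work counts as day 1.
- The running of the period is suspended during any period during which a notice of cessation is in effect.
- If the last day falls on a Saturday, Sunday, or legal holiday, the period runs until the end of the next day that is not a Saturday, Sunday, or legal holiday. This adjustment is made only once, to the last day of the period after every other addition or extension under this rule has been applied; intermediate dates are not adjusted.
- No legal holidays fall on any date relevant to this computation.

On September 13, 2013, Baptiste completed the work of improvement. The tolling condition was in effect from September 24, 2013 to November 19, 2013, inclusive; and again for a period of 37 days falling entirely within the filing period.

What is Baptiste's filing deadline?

Counting September 13, 2013 as day 1, day 116 is January 6, 2014.
From September 24, 2013 through November 19, 2013 inclusive is 57 days; tolling adds 57 days: January 6, 2014 + 57 days = March 4, 2014.
Tolling adds 37 days: March 4, 2014 + 37 days = April 10, 2014.
April 10, 2014 is a Thursday and not a legal holiday, so no extension applies.

April 10, 2014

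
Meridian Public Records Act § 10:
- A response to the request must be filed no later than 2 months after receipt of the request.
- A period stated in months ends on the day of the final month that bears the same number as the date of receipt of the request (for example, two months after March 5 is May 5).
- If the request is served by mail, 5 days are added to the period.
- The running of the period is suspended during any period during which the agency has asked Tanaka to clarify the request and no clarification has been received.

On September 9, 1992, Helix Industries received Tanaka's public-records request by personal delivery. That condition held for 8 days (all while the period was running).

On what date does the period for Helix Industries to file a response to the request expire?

2 months after September 9, 1992 is November 9, 1992.
Service was not by mail, so no mail extension applies.
Tolling adds 8 days: November 9, 1992 + 8 days = November 17, 1992.

November 17, 1992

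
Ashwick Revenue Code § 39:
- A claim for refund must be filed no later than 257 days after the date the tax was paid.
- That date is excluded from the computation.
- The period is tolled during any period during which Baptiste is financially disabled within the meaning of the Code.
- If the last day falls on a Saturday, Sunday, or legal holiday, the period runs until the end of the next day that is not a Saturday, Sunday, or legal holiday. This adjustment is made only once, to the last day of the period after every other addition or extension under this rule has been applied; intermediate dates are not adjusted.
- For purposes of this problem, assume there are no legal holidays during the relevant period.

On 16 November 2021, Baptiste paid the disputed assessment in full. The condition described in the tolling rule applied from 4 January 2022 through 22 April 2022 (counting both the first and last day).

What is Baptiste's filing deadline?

November 17, 2022

257 days after 16 November 2021 is July 31, 2022.
From January 4, 2022 through April 22, 2022 inclusive is 109 days; tolling adds 109 days: July 31, 2022 + 109 days = November 17, 2022.
November 17, 2022 is a Thursday and not a legal holiday, so no extension applies.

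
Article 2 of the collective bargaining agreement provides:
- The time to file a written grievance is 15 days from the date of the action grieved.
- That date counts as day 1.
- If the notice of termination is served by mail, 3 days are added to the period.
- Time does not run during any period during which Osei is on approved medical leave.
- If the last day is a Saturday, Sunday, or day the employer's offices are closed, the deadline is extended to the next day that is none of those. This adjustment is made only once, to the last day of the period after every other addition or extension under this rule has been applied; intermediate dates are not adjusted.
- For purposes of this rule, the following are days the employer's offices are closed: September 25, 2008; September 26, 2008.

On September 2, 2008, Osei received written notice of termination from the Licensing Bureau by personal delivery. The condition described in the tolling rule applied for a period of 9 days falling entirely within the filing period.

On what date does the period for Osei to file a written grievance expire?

Counting September 2, 2008 as day 1, day 15 is September 16, 2008.
Service was not by mail, so no mail extension applies.
Tolling adds 9 days: September 16, 2008 + 9 days = September 25, 2008.
September 25, 2008 is a listed holiday; September 26, 2008 is a listed holiday; September 27, 2008 is Saturday; September 28, 2008 is Sunday. The next qualifying day is September 29, 2008.

September 29, 2008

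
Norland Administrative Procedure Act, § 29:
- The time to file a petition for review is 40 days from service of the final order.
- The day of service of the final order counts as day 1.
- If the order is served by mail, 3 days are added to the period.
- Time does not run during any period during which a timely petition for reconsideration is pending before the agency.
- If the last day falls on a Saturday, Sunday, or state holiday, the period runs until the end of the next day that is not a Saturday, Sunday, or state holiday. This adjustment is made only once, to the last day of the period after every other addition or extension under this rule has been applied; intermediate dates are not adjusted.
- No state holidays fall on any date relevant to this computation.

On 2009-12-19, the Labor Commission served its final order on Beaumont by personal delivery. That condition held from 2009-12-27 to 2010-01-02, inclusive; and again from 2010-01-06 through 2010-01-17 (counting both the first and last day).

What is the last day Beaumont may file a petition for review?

Counting 2009-12-19 as day 1, day 40 is January 27, 2010.
Service was not by mail, so no mail extension applies.
From December 27, 2009 through January 2, 2010 inclusive is 7 days; tolling adds 7 days: January 27, 2010 + 7 days = February 3, 2010.
From January 6, 2010 through January 17, 2010 inclusive is 12 days; tolling adds 12 days: February 3, 2010 + 12 days = February 15, 2010.
February 15, 2010 is a Monday and not a state holiday, so no extension applies.

February 15, 2010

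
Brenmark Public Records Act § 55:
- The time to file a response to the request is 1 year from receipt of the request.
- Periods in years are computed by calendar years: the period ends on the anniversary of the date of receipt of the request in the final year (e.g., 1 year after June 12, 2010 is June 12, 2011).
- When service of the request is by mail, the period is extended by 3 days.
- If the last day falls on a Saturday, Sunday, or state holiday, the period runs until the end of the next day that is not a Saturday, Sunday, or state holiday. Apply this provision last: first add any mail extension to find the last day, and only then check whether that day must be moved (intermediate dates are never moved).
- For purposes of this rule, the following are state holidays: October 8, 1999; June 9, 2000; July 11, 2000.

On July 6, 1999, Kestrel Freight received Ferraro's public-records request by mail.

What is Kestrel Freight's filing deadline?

July 10, 2000

1 year after July 6, 1999 is July 6, 2000.
Service was by mail, adding 3 days: July 6, 2000 + 3 days = July 9, 2000.
July 9, 2000 is Sunday. The next qualifying day is July 10, 2000.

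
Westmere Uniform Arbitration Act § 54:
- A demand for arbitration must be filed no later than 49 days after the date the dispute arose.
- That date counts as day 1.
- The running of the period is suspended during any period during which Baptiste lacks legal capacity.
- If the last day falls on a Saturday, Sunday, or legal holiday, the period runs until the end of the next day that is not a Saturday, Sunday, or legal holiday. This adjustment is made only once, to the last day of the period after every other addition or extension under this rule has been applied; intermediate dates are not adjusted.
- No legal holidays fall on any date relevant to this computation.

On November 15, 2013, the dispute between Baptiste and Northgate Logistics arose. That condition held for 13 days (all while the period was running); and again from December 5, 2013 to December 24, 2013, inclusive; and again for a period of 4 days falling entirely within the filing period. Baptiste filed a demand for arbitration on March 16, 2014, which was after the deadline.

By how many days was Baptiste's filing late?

Counting November 15, 2013 as day 1, day 49 is January 2, 2014.
Tolling adds 13 days: January 2, 2014 + 13 days = January 15, 2014.
From December 5, 2013 through December 24, 2013 inclusive is 20 days; tolling adds 20 days: January 15, 2014 + 20 days = February 4, 2014.
Tolling adds 4 days: February 4, 2014 + 4 days = February 8, 2014.
February 8, 2014 is Saturday; February 9, 2014 is Sunday. The next qualifying day is February 10, 2014.
The deadline is February 10, 2014; from February 10, 2014 to March 16, 2014 is 34 days.

34 days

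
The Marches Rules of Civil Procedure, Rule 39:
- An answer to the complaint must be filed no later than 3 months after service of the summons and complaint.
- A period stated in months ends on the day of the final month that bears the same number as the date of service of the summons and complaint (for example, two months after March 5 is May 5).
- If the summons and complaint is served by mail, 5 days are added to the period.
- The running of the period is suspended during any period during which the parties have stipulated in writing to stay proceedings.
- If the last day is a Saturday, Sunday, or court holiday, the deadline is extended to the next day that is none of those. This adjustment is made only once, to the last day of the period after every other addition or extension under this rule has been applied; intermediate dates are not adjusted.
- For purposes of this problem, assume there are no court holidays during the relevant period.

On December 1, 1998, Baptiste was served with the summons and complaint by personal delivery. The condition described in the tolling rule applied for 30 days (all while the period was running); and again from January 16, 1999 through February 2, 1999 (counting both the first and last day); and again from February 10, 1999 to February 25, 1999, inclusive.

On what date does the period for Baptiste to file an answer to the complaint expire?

May 4, 1999

3 months after December 1, 1998 is March 1, 1999.
Service was not by mail, so no mail extension applies.
Tolling adds 30 days: March 1, 1999 + 30 days = March 31, 1999.
From January 16, 1999 through February 2, 1999 inclusive is 18 days; tolling adds 18 days: March 31, 1999 + 18 days = April 18, 1999.
From February 10, 1999 through February 25, 1999 inclusive is 16 days; tolling adds 16 days: April 18, 1999 + 16 days = May 4, 1999.
May 4, 1999 is a Tuesday and not a court holiday, so no extension applies.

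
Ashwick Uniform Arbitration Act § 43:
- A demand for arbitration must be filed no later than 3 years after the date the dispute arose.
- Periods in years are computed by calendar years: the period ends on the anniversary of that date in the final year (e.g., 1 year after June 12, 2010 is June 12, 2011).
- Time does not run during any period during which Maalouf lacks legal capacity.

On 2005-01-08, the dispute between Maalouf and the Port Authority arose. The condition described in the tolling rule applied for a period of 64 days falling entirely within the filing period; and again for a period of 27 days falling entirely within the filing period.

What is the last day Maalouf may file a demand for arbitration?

3 years after 2005-01-08 is January 8, 2008.
Tolling adds 64 days: January 8, 2008 + 64 days = March 12, 2008.
Tolling adds 27 days: March 12, 2008 + 27 days = April 8, 2008.

April 8, 2008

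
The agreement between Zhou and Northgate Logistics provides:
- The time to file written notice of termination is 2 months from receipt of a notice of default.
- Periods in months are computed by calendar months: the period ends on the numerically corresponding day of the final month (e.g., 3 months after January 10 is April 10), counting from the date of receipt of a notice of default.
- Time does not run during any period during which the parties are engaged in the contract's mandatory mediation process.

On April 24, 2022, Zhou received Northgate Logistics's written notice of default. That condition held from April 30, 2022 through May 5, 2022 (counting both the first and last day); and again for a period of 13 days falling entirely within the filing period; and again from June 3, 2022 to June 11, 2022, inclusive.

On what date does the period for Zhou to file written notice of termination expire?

July 22, 2022

2 months after April 24, 2022 is June 24, 2022.
From April 30, 2022 through May 5, 2022 inclusive is 6 days; tolling adds 6 days: June 24, 2022 + 6 days = June 30, 2022.
Tolling adds 13 days: June 30, 2022 + 13 days = July 13, 2022.
From June 3, 2022 through June 11, 2022 inclusive is 9 days; tolling adds 9 days: July 13, 2022 + 9 days = July 22, 2022.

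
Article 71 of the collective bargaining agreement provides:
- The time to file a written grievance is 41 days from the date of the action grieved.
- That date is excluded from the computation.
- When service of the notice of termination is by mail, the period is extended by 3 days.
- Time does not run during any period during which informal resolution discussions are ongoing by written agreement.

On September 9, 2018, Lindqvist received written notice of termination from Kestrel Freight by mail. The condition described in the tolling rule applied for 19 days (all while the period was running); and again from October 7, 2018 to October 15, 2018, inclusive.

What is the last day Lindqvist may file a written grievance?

41 days after September 9, 2018 is October 20, 2018.
Service was by mail, adding 3 days: October 20, 2018 + 3 days = October 23, 2018.
Tolling adds 19 days: October 23, 2018 + 19 days = November 11, 2018.
From October 7, 2018 through October 15, 2018 inclusive is 9 days; tolling adds 9 days: November 11, 2018 + 9 days = November 20, 2018.

November 20, 2018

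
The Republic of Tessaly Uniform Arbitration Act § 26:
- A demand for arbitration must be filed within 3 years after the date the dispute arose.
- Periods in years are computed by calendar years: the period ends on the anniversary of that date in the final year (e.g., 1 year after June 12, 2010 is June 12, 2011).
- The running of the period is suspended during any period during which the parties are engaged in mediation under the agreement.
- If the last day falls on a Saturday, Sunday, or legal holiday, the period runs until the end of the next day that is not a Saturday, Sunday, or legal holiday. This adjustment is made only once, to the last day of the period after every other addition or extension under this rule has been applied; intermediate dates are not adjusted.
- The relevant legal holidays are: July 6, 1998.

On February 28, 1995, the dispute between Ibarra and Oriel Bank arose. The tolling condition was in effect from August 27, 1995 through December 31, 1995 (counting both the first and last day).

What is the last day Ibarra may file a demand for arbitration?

July 7, 1998

3 years after February 28, 1995 is February 28, 1998.
From August 27, 1995 through December 31, 1995 inclusive is 127 days; tolling adds 127 days: February 28, 1998 + 127 days = July 5, 1998.
July 5, 1998 is Sunday; July 6, 1998 is a listed holiday. The next qualifying day is July 7, 1998.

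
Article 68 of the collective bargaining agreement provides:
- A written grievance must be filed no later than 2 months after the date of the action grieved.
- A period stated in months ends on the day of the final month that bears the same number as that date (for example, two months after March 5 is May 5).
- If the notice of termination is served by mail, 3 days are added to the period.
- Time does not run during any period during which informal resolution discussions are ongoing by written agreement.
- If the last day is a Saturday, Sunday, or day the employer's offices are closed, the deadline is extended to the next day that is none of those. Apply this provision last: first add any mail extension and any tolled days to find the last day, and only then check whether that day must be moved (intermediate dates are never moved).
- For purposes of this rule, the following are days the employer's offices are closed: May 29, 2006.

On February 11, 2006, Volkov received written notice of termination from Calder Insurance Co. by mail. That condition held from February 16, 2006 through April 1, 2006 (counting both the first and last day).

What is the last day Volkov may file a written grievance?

2 months after February 11, 2006 is April 11, 2006.
Service was by mail, adding 3 days: April 11, 2006 + 3 days = April 14, 2006.
From February 16, 2006 through April 1, 2006 inclusive is 45 days; tolling adds 45 days: April 14, 2006 + 45 days = May 29, 2006.
May 29, 2006 is a listed holiday. The next qualifying day is May 30, 2006.

May 30, 2006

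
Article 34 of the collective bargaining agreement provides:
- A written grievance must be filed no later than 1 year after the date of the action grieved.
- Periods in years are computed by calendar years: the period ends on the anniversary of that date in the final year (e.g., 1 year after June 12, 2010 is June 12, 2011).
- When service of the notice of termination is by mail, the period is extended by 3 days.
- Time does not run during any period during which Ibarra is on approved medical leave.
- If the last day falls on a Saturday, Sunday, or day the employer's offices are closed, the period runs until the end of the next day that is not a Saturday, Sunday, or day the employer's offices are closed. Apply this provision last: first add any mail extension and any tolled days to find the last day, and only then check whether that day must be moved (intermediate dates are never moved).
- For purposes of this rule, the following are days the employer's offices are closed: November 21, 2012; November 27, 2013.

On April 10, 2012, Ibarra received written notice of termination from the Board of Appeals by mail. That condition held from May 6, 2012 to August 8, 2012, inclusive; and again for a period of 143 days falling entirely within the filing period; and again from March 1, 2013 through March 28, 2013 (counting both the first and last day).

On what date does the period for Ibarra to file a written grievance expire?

January 6, 2014

1 year after April 10, 2012 is April 10, 2013.
Service was by mail, adding 3 days: April 10, 2013 + 3 days = April 13, 2013.
From May 6, 2012 through August 8, 2012 inclusive is 95 days; tolling adds 95 days: April 13, 2013 + 95 days = July 17, 2013.
Tolling adds 143 days: July 17, 2013 + 143 days = December 7, 2013.
From March 1, 2013 through March 28, 2013 inclusive is 28 days; tolling adds 28 days: December 7, 2013 + 28 days = January 4, 2014.
January 4, 2014 is Saturday; January 5, 2014 is Sunday. The next qualifying day is January 6, 2014.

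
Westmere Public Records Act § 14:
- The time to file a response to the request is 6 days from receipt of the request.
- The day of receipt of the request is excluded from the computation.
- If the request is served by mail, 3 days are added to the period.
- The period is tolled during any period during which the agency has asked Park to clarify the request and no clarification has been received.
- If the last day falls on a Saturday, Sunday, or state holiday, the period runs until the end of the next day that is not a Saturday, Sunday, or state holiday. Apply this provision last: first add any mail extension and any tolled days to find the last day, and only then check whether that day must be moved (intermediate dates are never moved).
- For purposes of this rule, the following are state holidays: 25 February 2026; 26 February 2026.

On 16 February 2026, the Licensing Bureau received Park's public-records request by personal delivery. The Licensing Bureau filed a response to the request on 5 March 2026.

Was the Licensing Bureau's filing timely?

No

6 days after 16 February 2026 is February 22, 2026.
Service was not by mail, so no mail extension applies.
February 22, 2026 is Sunday. The next qualifying day is February 23, 2026.
The deadline is February 23, 2026; the filing on March 5, 2026 is after that date.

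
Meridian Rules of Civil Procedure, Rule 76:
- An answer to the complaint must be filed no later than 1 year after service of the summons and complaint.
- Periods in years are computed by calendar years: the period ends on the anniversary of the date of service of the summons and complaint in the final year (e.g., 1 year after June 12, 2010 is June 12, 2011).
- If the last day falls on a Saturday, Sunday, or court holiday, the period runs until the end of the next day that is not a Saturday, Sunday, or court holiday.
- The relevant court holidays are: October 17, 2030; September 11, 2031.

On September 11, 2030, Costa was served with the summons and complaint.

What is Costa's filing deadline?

September 12, 2031

1 year after September 11, 2030 is September 11, 2031.
September 11, 2031 is a listed holiday. The next qualifying day is September 12, 2031.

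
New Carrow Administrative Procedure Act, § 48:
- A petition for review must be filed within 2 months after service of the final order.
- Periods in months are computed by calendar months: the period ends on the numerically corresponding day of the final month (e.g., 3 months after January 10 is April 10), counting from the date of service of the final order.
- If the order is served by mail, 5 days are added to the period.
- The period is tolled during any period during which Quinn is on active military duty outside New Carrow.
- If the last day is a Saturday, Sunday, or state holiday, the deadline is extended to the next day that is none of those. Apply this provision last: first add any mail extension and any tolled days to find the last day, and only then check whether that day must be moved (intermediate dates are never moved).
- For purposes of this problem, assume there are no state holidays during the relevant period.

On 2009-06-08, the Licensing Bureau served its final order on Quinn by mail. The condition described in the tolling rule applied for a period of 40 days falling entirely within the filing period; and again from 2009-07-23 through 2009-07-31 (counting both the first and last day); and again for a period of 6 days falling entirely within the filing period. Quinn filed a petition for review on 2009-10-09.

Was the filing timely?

No

2 months after 2009-06-08 is August 8, 2009.
Service was by mail, adding 5 days: August 8, 2009 + 5 days = August 13, 2009.
Tolling adds 40 days: August 13, 2009 + 40 days = September 22, 2009.
From July 23, 2009 through July 31, 2009 inclusive is 9 days; tolling adds 9 days: September 22, 2009 + 9 days = October 1, 2009.
Tolling adds 6 days: October 1, 2009 + 6 days = October 7, 2009.
October 7, 2009 is a Wednesday and not a state holiday, so no extension applies.
The deadline is October 7, 2009; the filing on October 9, 2009 is after that date.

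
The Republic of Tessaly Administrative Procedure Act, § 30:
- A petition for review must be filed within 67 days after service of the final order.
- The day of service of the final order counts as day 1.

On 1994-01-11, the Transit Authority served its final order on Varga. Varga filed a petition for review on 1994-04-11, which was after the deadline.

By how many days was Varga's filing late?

Counting 1994-01-11 as day 1, day 67 is March 18, 1994.
The deadline is March 18, 1994; from March 18, 1994 to April 11, 1994 is 24 days.

24 days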